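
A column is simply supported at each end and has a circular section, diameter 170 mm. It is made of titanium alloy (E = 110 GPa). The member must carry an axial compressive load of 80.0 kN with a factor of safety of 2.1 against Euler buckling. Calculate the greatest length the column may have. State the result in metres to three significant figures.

I = πd⁴/64 = π×170⁴/64 = 4.100×10^7 mm⁴
I = 4.100×10^-5 m⁴
Required critical load P_cr = n·P = 2.1 × 80.0 = 168.0 kN = 1.680×10^5 N
From P_cr = π²EI/(K·L)²:  L = (1/K)·√(π²EI/P_cr) = (1/1)·√(π²×1.10×10^11×4.100×10^-5/1.680×10^5)
L = 16.3 m

L_max ≈ 16.3 m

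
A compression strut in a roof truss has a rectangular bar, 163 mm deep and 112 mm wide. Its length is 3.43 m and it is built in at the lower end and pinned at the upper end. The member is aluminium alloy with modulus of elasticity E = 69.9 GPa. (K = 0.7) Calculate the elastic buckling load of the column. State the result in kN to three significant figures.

Buckling occurs about the weak axis: I_min = h·b³/12 with b = 112 mm (the shorter side).
I_min = 163×112³/12 = 1.908×10^7 mm⁴
I = 1.908×10^7 mm⁴ = 1.908×10^-5 m⁴
Effective length L_e = K·L = 0.7 × 3.43 = 2.401 m
P_cr = π²EI / L_e² = π² × 69.9×10⁹ × 1.908×10^-5 / 2.401² = 2.284×10^6 N

P_cr ≈ 2280 kN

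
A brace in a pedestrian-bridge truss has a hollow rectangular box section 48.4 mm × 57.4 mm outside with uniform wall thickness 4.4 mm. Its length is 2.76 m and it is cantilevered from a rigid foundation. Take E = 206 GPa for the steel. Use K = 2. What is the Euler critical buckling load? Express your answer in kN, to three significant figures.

Inner dimensions: h_i = 57.4 − 2×4.4 = 48.60 mm, b_i = 48.4 − 2×4.4 = 39.60 mm
Weak-axis I_min = (h_o·b_o³ − h_i·b_i³)/12 with b_o = 48.4, b_i = 39.60 mm (shorter outer/inner sides).
I_min = (57.4×48.4³ − 48.60×39.60³)/12 = 2.908×10^5 mm⁴
I = 2.908×10^5 mm⁴ = 2.908×10^-7 m⁴
Effective length L_e = K·L = 2 × 2.76 = 5.520 m
P_cr = π²EI / L_e² = π² × 206×10⁹ × 2.908×10^-7 / 5.520² = 1.941×10^4 N

P_cr ≈ 19.4 kN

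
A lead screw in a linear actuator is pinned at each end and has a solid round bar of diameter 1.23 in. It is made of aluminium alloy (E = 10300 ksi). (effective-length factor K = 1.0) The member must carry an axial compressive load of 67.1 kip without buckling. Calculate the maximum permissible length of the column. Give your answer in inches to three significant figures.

I = πd⁴/64 = π×1.23⁴/64 = 0.1124 in⁴
At the buckling limit P_cr = P = 6.710×10^4 lb
From P_cr = π²EI/(K·L)²:  L = (1/K)·√(π²EI/P_cr) = (1/1)·√(π²×1.03×10^7×0.1124/6.710×10^4)
L = 13.0 in

L_max ≈ 13.0 in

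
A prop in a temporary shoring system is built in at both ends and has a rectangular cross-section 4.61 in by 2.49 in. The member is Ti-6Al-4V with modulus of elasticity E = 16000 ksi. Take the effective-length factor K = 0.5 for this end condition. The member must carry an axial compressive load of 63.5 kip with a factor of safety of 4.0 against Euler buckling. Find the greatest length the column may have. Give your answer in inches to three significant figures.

Buckling occurs about the weak axis: I_min = h·b³/12 with b = 2.49 in (the shorter side).
I_min = 4.61×2.49³/12 = 5.931 in⁴
Required critical load P_cr = n·P = 4.0 × 63.5 = 254.0 kip = 2.540×10^5 lb
From P_cr = π²EI/(K·L)²:  L = (1/K)·√(π²EI/P_cr) = (1/0.5)·√(π²×1.60×10^7×5.931/2.540×10^5)
L = 121 in

L_max ≈ 121 in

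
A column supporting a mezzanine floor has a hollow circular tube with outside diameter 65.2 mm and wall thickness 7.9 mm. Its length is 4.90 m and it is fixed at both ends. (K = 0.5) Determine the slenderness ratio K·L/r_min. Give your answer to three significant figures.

Inner diameter d_i = 65.2 − 2×7.9 = 49.40 mm
I = π(d_o⁴ − d_i⁴)/64 = π(65.2⁴ − 49.40⁴)/64 = 5.947×10^5 mm⁴
A = 1.422×10^3 mm²;  r_min = √(I/A) = √(5.947×10^5/1.422×10^3) = 20.45 mm
L_e = K·L = 0.5 × 4.90 m = 2.450 m = 2450.0 mm
λ = L_e / r_min = 2450.0 / 20.45 = 120

λ ≈ 120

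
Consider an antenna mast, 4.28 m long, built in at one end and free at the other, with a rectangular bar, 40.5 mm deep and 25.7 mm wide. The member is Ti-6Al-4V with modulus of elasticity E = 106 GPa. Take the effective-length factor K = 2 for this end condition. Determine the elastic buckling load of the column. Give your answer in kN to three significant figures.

P_cr ≈ 0.818 kN

Buckling occurs about the weak axis: I_min = h·b³/12 with b = 25.7 mm (the shorter side).
I_min = 40.5×25.7³/12 = 5.729×10^4 mm⁴
I = 5.729×10^4 mm⁴ = 5.729×10^-8 m⁴
Effective length L_e = K·L = 2 × 4.28 = 8.560 m
P_cr = π²EI / L_e² = π² × 106×10⁹ × 5.729×10^-8 / 8.560² = 818.0 N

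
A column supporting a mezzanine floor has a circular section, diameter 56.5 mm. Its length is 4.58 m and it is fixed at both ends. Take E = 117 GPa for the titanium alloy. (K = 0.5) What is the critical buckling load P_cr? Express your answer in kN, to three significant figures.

P_cr ≈ 110 kN

I = πd⁴/64 = π×56.5⁴/64 = 5.002×10^5 mm⁴
I = 5.002×10^5 mm⁴ = 5.002×10^-7 m⁴
Effective length L_e = K·L = 0.5 × 4.58 = 2.290 m
P_cr = π²EI / L_e² = π² × 117×10⁹ × 5.002×10^-7 / 2.290² = 1.101×10^5 N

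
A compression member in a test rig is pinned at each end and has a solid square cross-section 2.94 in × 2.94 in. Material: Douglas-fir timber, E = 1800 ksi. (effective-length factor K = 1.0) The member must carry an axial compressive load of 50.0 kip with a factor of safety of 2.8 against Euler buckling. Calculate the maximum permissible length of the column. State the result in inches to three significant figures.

L_max ≈ 28.1 in

I = a⁴/12 = 2.94⁴/12 = 6.226 in⁴
Required critical load P_cr = n·P = 2.8 × 50.0 = 140.0 kip = 1.400×10^5 lb
From P_cr = π²EI/(K·L)²:  L = (1/K)·√(π²EI/P_cr) = (1/1)·√(π²×1.80×10^6×6.226/1.400×10^5)
L = 28.1 in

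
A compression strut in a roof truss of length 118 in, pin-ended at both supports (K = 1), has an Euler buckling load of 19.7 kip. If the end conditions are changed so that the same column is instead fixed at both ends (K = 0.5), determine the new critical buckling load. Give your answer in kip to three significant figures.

P_cr ∝ 1/K², so P_cr,new = P_cr,old × (K_old/K_new)² = 19.7 × (1/0.5)²
= 19.7 × 4.000 = 78.8 kip

P_cr ≈ 78.8 kip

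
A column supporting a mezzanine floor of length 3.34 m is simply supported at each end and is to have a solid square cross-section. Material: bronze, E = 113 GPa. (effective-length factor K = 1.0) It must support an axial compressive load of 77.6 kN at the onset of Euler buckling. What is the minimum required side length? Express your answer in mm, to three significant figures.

a ≈ 55.2 mm

L_e = K·L = 1 × 3.34 = 3.340 m
Required I = P_cr·L_e²/(π²E) = 7.760×10^4 × 3.340² / (π² × 1.13×10^11) = 7.762×10^-7 m⁴
I_req = 7.762×10^5 mm⁴
Solid square: I = a⁴/12  ⇒  a = (12I)^(1/4) = (12×7.762×10^5)^(1/4) = 55.2 mm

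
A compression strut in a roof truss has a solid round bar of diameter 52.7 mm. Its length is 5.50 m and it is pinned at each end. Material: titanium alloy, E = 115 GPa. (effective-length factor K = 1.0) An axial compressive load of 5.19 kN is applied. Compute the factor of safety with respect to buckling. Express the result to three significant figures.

I = πd⁴/64 = π×52.7⁴/64 = 3.786×10^5 mm⁴
I = 3.786×10^5 mm⁴ = 3.786×10^-7 m⁴
Effective length L_e = K·L = 1 × 5.50 = 5.500 m
P_cr = π²EI / L_e² = π² × 115×10⁹ × 3.786×10^-7 / 5.500² = 1.421×10^4 N
Factor of safety n = P_cr / P = 14.206 / 5.19 = 2.74

n ≈ 2.74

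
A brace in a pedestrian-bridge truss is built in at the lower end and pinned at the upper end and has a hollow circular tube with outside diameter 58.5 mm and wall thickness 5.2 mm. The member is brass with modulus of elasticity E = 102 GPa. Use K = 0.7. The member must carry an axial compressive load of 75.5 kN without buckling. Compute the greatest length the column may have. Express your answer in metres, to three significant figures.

Inner diameter d_i = 58.5 − 2×5.2 = 48.10 mm
I = π(d_o⁴ − d_i⁴)/64 = π(58.5⁴ − 48.10⁴)/64 = 3.121×10^5 mm⁴
I = 3.121×10^-7 m⁴
At the buckling limit P_cr = P = 7.550×10^4 N
From P_cr = π²EI/(K·L)²:  L = (1/K)·√(π²EI/P_cr) = (1/0.7)·√(π²×1.02×10^11×3.121×10^-7/7.550×10^4)
L = 2.91 m

L_max ≈ 2.91 m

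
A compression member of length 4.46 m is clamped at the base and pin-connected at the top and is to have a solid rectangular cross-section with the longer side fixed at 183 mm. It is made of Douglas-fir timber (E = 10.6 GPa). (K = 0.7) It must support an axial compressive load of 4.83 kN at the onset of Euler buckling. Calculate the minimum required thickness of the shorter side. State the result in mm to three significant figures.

L_e = K·L = 0.7 × 4.46 = 3.122 m
Required I = P_cr·L_e²/(π²E) = 4.830×10^3 × 3.122² / (π² × 1.06×10^10) = 4.500×10^-7 m⁴
I_req = 4.500×10^5 mm⁴
Rectangle, weak axis: I_min = h·b³/12 with h = 183 mm fixed  ⇒  b = (12I/h)^(1/3) = 30.9 mm

b ≈ 30.9 mm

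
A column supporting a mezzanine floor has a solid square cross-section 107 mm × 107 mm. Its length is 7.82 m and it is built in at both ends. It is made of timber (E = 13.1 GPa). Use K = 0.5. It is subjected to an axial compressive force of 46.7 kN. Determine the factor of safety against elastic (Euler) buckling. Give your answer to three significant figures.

n ≈ 1.98

I = a⁴/12 = 107⁴/12 = 1.092×10^7 mm⁴
I = 1.092×10^7 mm⁴ = 1.092×10^-5 m⁴
Effective length L_e = K·L = 0.5 × 7.82 = 3.910 m
P_cr = π²EI / L_e² = π² × 13.1×10⁹ × 1.092×10^-5 / 3.910² = 9.238×10^4 N
Factor of safety n = P_cr / P = 92.379 / 46.7 = 1.98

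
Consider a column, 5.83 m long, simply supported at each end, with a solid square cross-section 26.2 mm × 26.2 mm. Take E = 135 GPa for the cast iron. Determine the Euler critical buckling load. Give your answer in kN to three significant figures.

P_cr ≈ 1.54 kN

I = a⁴/12 = 26.2⁴/12 = 3.927×10^4 mm⁴
I = 3.927×10^4 mm⁴ = 3.927×10^-8 m⁴
Effective length L_e = K·L = 1 × 5.83 = 5.830 m
P_cr = π²EI / L_e² = π² × 135×10⁹ × 3.927×10^-8 / 5.830² = 1.539×10^3 N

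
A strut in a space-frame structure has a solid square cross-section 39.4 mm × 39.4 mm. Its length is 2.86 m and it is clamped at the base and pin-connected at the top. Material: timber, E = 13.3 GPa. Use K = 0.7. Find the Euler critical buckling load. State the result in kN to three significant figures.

I = a⁴/12 = 39.4⁴/12 = 2.008×10^5 mm⁴
I = 2.008×10^5 mm⁴ = 2.008×10^-7 m⁴
Effective length L_e = K·L = 0.7 × 2.86 = 2.002 m
P_cr = π²EI / L_e² = π² × 13.3×10⁹ × 2.008×10^-7 / 2.002² = 6.577×10^3 N

P_cr ≈ 6.58 kN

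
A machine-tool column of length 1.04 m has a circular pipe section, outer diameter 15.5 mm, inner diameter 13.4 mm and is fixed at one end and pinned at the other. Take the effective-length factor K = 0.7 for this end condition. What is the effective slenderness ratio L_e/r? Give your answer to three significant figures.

d_o = 15.5 mm, d_i = 13.4 mm
I = π(d_o⁴ − d_i⁴)/64 = π(15.5⁴ − 13.40⁴)/64 = 1.251×10^3 mm⁴
A = 47.67 mm²;  r_min = √(I/A) = √(1.251×10^3/47.67) = 5.122 mm
L_e = K·L = 0.7 × 1.04 m = 0.7280 m = 728.00 mm
λ = L_e / r_min = 728.00 / 5.122 = 142

λ ≈ 142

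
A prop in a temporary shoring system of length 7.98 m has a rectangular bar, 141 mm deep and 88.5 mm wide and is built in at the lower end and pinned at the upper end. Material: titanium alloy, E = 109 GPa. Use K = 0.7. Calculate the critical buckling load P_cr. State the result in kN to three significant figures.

P_cr ≈ 281 kN

Buckling occurs about the weak axis: I_min = h·b³/12 with b = 88.5 mm (the shorter side).
I_min = 141×88.5³/12 = 8.145×10^6 mm⁴
I = 8.145×10^6 mm⁴ = 8.145×10^-6 m⁴
Effective length L_e = K·L = 0.7 × 7.98 = 5.586 m
P_cr = π²EI / L_e² = π² × 109×10⁹ × 8.145×10^-6 / 5.586² = 2.808×10^5 N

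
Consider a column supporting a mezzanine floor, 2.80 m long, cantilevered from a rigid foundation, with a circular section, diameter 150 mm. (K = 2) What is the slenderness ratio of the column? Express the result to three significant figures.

I = πd⁴/64 = π×150⁴/64 = 2.485×10^7 mm⁴
A = 1.767×10^4 mm²;  r_min = √(I/A) = √(2.485×10^7/1.767×10^4) = 37.50 mm
L_e = K·L = 2 × 2.80 m = 5.600 m = 5600.0 mm
λ = L_e / r_min = 5600.0 / 37.50 = 149

λ ≈ 149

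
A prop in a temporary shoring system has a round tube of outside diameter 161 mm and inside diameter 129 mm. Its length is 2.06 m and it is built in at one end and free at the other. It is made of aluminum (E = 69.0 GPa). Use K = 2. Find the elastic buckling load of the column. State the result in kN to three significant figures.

P_cr ≈ 778 kN

d_o = 161 mm, d_i = 129 mm
I = π(d_o⁴ − d_i⁴)/64 = π(161⁴ − 129.0⁴)/64 = 1.939×10^7 mm⁴
I = 1.939×10^7 mm⁴ = 1.939×10^-5 m⁴
Effective length L_e = K·L = 2 × 2.06 = 4.120 m
P_cr = π²EI / L_e² = π² × 69.0×10⁹ × 1.939×10^-5 / 4.120² = 7.778×10^5 N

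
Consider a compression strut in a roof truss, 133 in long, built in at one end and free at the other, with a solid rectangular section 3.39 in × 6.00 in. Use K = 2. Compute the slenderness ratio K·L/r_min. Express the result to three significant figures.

For a rectangle r_min = b/√12 = 3.39/√12 = 0.9786 in
L_e = K·L = 2 × 133 = 266.0 in
λ = L_e / r_min = 266.00 / 0.9786 = 272

λ ≈ 272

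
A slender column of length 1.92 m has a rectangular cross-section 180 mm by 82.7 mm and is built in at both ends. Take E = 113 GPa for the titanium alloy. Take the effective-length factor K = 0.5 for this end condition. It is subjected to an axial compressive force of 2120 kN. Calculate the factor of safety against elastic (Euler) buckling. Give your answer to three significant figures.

Buckling occurs about the weak axis: I_min = h·b³/12 with b = 82.7 mm (the shorter side).
I_min = 180×82.7³/12 = 8.484×10^6 mm⁴
I = 8.484×10^6 mm⁴ = 8.484×10^-6 m⁴
Effective length L_e = K·L = 0.5 × 1.92 = 0.9600 m
P_cr = π²EI / L_e² = π² × 113×10⁹ × 8.484×10^-6 / 0.9600² = 1.027×10^7 N
Factor of safety n = P_cr / P = 10267 / 2120 = 4.84

n ≈ 4.84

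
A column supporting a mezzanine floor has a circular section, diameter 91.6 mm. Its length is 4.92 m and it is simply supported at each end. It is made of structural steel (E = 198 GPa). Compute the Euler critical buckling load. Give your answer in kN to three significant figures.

I = πd⁴/64 = π×91.6⁴/64 = 3.456×10^6 mm⁴
I = 3.456×10^6 mm⁴ = 3.456×10^-6 m⁴
Effective length L_e = K·L = 1 × 4.92 = 4.920 m
P_cr = π²EI / L_e² = π² × 198×10⁹ × 3.456×10^-6 / 4.920² = 2.790×10^5 N

P_cr ≈ 279 kN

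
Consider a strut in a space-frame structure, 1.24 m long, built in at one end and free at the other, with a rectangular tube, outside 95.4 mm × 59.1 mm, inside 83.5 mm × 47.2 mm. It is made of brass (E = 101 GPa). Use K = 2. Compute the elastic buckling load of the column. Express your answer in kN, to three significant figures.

P_cr ≈ 147 kN

Weak-axis I_min = (h_o·b_o³ − h_i·b_i³)/12 with b_o = 59.1, b_i = 47.20 mm (shorter outer/inner sides).
I_min = (95.4×59.1³ − 83.50×47.20³)/12 = 9.094×10^5 mm⁴
I = 9.094×10^5 mm⁴ = 9.094×10^-7 m⁴
Effective length L_e = K·L = 2 × 1.24 = 2.480 m
P_cr = π²EI / L_e² = π² × 101×10⁹ × 9.094×10^-7 / 2.480² = 1.474×10^5 N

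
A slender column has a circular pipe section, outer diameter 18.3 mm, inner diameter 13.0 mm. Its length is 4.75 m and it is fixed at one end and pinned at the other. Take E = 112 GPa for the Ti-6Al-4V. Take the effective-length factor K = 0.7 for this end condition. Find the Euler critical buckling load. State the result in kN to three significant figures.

d_o = 18.3 mm, d_i = 13.0 mm
I = π(d_o⁴ − d_i⁴)/64 = π(18.3⁴ − 13.00⁴)/64 = 4.103×10^3 mm⁴
I = 4.103×10^3 mm⁴ = 4.103×10^-9 m⁴
Effective length L_e = K·L = 0.7 × 4.75 = 3.325 m
P_cr = π²EI / L_e² = π² × 112×10⁹ × 4.103×10^-9 / 3.325² = 410.3 N

P_cr ≈ 0.410 kN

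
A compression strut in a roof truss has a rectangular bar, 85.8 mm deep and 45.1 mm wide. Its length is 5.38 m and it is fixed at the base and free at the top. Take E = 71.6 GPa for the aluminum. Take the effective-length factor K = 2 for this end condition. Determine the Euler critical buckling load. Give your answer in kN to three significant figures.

Buckling occurs about the weak axis: I_min = h·b³/12 with b = 45.1 mm (the shorter side).
I_min = 85.8×45.1³/12 = 6.559×10^5 mm⁴
I = 6.559×10^5 mm⁴ = 6.559×10^-7 m⁴
Effective length L_e = K·L = 2 × 5.38 = 10.76 m
P_cr = π²EI / L_e² = π² × 71.6×10⁹ × 6.559×10^-7 / 10.76² = 4.003×10^3 N

P_cr ≈ 4.00 kN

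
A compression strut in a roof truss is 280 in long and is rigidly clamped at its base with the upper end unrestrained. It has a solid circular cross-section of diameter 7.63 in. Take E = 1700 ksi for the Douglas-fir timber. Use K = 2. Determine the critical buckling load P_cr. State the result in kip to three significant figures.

I = πd⁴/64 = π×7.63⁴/64 = 166.4 in⁴
Effective length L_e = K·L = 2 × 280 = 560.0 in
P_cr = π²EI / L_e² = π² × 1700×10³ × 166.4 / 560.0² = 8.901×10^3 lb

P_cr ≈ 8.90 kip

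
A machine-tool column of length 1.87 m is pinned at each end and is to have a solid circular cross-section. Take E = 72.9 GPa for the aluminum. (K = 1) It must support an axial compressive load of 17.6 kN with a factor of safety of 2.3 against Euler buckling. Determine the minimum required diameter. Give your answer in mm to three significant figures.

Required P_cr = n·P = 2.3 × 17.6 = 40.48 kN
L_e = K·L = 1 × 1.87 = 1.870 m
Required I = P_cr·L_e²/(π²E) = 4.048×10^4 × 1.870² / (π² × 7.29×10^10) = 1.967×10^-7 m⁴
I_req = 1.967×10^5 mm⁴
Solid circle: I = πd⁴/64  ⇒  d = (64I/π)^(1/4) = (64×1.967×10^5/π)^(1/4) = 44.7 mm

d ≈ 44.7 mm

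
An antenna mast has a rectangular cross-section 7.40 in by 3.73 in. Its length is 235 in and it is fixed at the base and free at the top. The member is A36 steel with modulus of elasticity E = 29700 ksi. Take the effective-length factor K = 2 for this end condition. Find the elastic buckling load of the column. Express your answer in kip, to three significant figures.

P_cr ≈ 42.5 kip

Buckling occurs about the weak axis: I_min = h·b³/12 with b = 3.73 in (the shorter side).
I_min = 7.40×3.73³/12 = 32.00 in⁴
Effective length L_e = K·L = 2 × 235 = 470.0 in
P_cr = π²EI / L_e² = π² × 29700×10³ × 32.00 / 470.0² = 4.247×10^4 lb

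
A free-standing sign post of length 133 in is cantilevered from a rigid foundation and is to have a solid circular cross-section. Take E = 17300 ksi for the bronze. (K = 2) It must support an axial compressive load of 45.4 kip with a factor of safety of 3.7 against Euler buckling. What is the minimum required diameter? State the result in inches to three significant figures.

Required P_cr = n·P = 3.7 × 45.4 = 168.0 kip
L_e = K·L = 2 × 133 = 266.0 in
Required I = P_cr·L_e²/(π²E) = 1.680×10^5 × 266.0² / (π² × 1.73×10^7) = 69.61 in⁴
Solid circle: I = πd⁴/64  ⇒  d = (64I/π)^(1/4) = (64×69.61/π)^(1/4) = 6.14 in

d ≈ 6.14 in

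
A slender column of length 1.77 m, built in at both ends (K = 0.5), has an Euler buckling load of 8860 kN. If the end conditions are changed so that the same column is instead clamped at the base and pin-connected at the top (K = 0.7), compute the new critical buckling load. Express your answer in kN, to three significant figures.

P_cr ≈ 4520 kN

P_cr ∝ 1/K², so P_cr,new = P_cr,old × (K_old/K_new)² = 8860 × (0.5/0.7)²
= 8860 × 0.5102 = 4520 kN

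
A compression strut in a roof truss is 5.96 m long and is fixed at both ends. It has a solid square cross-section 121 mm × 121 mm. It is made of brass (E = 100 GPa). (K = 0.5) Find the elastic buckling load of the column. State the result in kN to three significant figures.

I = a⁴/12 = 121⁴/12 = 1.786×10^7 mm⁴
I = 1.786×10^7 mm⁴ = 1.786×10^-5 m⁴
Effective length L_e = K·L = 0.5 × 5.96 = 2.980 m
P_cr = π²EI / L_e² = π² × 100×10⁹ × 1.786×10^-5 / 2.980² = 1.985×10^6 N

P_cr ≈ 1990 kN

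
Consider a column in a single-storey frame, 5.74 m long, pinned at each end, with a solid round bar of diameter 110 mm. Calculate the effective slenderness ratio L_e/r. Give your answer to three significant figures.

For a solid circle r = d/4 = 110/4 = 27.50 mm
L_e = K·L = 1 × 5.74 m = 5.740 m = 5740.0 mm
λ = L_e / r_min = 5740.0 / 27.50 = 209

λ ≈ 209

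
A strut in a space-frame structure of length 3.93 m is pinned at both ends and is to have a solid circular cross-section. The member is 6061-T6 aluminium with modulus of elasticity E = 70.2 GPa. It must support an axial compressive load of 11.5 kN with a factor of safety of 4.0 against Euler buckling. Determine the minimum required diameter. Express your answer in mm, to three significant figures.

Required P_cr = n·P = 4.0 × 11.5 = 46.00 kN
L_e = K·L = 1 × 3.93 = 3.930 m
Required I = P_cr·L_e²/(π²E) = 4.600×10^4 × 3.930² / (π² × 7.02×10^10) = 1.025×10^-6 m⁴
I_req = 1.025×10^6 mm⁴
Solid circle: I = πd⁴/64  ⇒  d = (64I/π)^(1/4) = (64×1.025×10^6/π)^(1/4) = 67.6 mm

d ≈ 67.6 mm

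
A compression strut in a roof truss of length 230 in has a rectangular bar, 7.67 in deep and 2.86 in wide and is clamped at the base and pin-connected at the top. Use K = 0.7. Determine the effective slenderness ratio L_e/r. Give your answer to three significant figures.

For a rectangle r_min = b/√12 = 2.86/√12 = 0.8256 in
L_e = K·L = 0.7 × 230 = 161.0 in
λ = L_e / r_min = 161.00 / 0.8256 = 195

λ ≈ 195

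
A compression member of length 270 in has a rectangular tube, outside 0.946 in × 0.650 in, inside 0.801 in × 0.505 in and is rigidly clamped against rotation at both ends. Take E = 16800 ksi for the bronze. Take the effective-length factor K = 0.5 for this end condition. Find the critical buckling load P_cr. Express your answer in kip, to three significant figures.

P_cr ≈ 0.119 kip

Weak-axis I_min = (h_o·b_o³ − h_i·b_i³)/12 with b_o = 0.650, b_i = 0.5050 in (shorter outer/inner sides).
I_min = (0.946×0.650³ − 0.8010×0.5050³)/12 = 1.305×10^-2 in⁴
Effective length L_e = K·L = 0.5 × 270 = 135.0 in
P_cr = π²EI / L_e² = π² × 16800×10³ × 1.305×10^-2 / 135.0² = 118.8 lb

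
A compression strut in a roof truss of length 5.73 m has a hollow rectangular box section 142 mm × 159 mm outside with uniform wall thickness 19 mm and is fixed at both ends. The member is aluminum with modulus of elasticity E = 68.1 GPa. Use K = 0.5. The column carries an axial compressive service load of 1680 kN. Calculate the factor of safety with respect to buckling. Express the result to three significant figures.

n ≈ 1.30

Inner dimensions: h_i = 159 − 2×19 = 121.0 mm, b_i = 142 − 2×19 = 104.0 mm
Weak-axis I_min = (h_o·b_o³ − h_i·b_i³)/12 with b_o = 142, b_i = 104.0 mm (shorter outer/inner sides).
I_min = (159×142³ − 121.0×104.0³)/12 = 2.660×10^7 mm⁴
I = 2.660×10^7 mm⁴ = 2.660×10^-5 m⁴
Effective length L_e = K·L = 0.5 × 5.73 = 2.865 m
P_cr = π²EI / L_e² = π² × 68.1×10⁹ × 2.660×10^-5 / 2.865² = 2.178×10^6 N
Factor of safety n = P_cr / P = 2177.8 / 1680 = 1.30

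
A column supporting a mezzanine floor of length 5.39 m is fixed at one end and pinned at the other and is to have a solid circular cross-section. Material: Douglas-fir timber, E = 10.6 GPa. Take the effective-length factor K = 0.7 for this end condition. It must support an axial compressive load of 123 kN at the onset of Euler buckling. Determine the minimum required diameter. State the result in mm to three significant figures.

L_e = K·L = 0.7 × 5.39 = 3.773 m
Required I = P_cr·L_e²/(π²E) = 1.230×10^5 × 3.773² / (π² × 1.06×10^10) = 1.674×10^-5 m⁴
I_req = 1.674×10^7 mm⁴
Solid circle: I = πd⁴/64  ⇒  d = (64I/π)^(1/4) = (64×1.674×10^7/π)^(1/4) = 136 mm

d ≈ 136 mm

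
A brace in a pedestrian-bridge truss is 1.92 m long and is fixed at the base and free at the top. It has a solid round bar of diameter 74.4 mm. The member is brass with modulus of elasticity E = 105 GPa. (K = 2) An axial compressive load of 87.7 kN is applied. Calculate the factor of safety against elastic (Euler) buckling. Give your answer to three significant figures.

I = πd⁴/64 = π×74.4⁴/64 = 1.504×10^6 mm⁴
I = 1.504×10^6 mm⁴ = 1.504×10^-6 m⁴
Effective length L_e = K·L = 2 × 1.92 = 3.840 m
P_cr = π²EI / L_e² = π² × 105×10⁹ × 1.504×10^-6 / 3.840² = 1.057×10^5 N
Factor of safety n = P_cr / P = 105.70 / 87.7 = 1.21

n ≈ 1.21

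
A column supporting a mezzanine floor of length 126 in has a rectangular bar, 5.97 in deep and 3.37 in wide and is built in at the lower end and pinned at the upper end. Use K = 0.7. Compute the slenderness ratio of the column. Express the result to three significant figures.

Buckling occurs about the weak axis: I_min = h·b³/12 with b = 3.37 in (the shorter side).
I_min = 5.97×3.37³/12 = 19.04 in⁴
A = 20.12 in²;  r_min = √(I/A) = √(19.04/20.12) = 0.9728 in
L_e = K·L = 0.7 × 126 = 88.20 in
λ = L_e / r_min = 88.200 / 0.9728 = 90.7

λ ≈ 90.7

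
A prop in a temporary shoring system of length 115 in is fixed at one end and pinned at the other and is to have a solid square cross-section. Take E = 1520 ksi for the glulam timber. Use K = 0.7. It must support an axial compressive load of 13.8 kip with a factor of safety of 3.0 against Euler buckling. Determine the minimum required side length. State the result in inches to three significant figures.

Required P_cr = n·P = 3.0 × 13.8 = 41.40 kip
L_e = K·L = 0.7 × 115 = 80.50 in
Required I = P_cr·L_e²/(π²E) = 4.140×10^4 × 80.50² / (π² × 1.52×10^6) = 17.88 in⁴
Solid square: I = a⁴/12  ⇒  a = (12I)^(1/4) = (12×17.88)^(1/4) = 3.83 in

a ≈ 3.83 in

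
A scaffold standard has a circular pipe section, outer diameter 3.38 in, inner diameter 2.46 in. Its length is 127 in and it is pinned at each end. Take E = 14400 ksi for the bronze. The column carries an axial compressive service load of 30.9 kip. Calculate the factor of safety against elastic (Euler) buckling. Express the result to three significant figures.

n ≈ 1.31

d_o = 3.38 in, d_i = 2.46 in
I = π(d_o⁴ − d_i⁴)/64 = π(3.38⁴ − 2.460⁴)/64 = 4.609 in⁴
Effective length L_e = K·L = 1 × 127 = 127.0 in
P_cr = π²EI / L_e² = π² × 14400×10³ × 4.609 / 127.0² = 4.061×10^4 lb
Factor of safety n = P_cr / P = 40.613 / 30.9 = 1.31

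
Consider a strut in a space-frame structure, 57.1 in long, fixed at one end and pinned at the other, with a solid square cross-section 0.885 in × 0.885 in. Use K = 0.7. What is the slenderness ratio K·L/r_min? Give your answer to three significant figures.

λ ≈ 156

For a square r = a/√12 = 0.885/√12 = 0.2555 in
L_e = K·L = 0.7 × 57.1 = 39.97 in
λ = L_e / r_min = 39.970 / 0.2555 = 156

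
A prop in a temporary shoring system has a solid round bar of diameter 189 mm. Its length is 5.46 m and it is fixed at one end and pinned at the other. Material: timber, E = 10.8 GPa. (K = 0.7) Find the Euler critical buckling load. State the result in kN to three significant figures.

P_cr ≈ 457 kN

I = πd⁴/64 = π×189⁴/64 = 6.264×10^7 mm⁴
I = 6.264×10^7 mm⁴ = 6.264×10^-5 m⁴
Effective length L_e = K·L = 0.7 × 5.46 = 3.822 m
P_cr = π²EI / L_e² = π² × 10.8×10⁹ × 6.264×10^-5 / 3.822² = 4.570×10^5 N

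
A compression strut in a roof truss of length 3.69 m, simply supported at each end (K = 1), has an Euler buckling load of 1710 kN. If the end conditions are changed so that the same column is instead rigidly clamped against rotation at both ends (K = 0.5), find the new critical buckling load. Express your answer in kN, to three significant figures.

P_cr ∝ 1/K², so P_cr,new = P_cr,old × (K_old/K_new)² = 1710 × (1/0.5)²
= 1710 × 4.000 = 6840 kN

P_cr ≈ 6840 kN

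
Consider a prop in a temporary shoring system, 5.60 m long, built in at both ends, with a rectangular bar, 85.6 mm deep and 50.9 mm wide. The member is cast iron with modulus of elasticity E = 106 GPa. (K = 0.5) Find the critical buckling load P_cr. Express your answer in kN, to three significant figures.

Buckling occurs about the weak axis: I_min = h·b³/12 with b = 50.9 mm (the shorter side).
I_min = 85.6×50.9³/12 = 9.407×10^5 mm⁴
I = 9.407×10^5 mm⁴ = 9.407×10^-7 m⁴
Effective length L_e = K·L = 0.5 × 5.60 = 2.800 m
P_cr = π²EI / L_e² = π² × 106×10⁹ × 9.407×10^-7 / 2.800² = 1.255×10^5 N

P_cr ≈ 126 kN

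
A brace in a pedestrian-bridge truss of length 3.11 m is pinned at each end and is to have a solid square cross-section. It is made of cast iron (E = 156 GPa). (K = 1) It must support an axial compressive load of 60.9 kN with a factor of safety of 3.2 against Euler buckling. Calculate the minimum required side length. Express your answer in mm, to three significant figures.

Required P_cr = n·P = 3.2 × 60.9 = 194.9 kN
L_e = K·L = 1 × 3.11 = 3.110 m
Required I = P_cr·L_e²/(π²E) = 1.949×10^5 × 3.110² / (π² × 1.56×10^11) = 1.224×10^-6 m⁴
I_req = 1.224×10^6 mm⁴
Solid square: I = a⁴/12  ⇒  a = (12I)^(1/4) = (12×1.224×10^6)^(1/4) = 61.9 mm

a ≈ 61.9 mm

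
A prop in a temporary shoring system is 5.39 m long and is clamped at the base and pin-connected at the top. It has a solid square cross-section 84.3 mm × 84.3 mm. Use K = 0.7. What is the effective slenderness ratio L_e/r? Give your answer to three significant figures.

λ ≈ 155

For a square r = a/√12 = 84.3/√12 = 24.34 mm
L_e = K·L = 0.7 × 5.39 m = 3.773 m = 3773.0 mm
λ = L_e / r_min = 3773.0 / 24.34 = 155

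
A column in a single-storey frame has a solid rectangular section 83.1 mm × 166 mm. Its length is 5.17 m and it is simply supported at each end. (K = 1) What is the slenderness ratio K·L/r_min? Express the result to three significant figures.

λ ≈ 216

Buckling occurs about the weak axis: I_min = h·b³/12 with b = 83.1 mm (the shorter side).
I_min = 166×83.1³/12 = 7.938×10^6 mm⁴
A = 1.379×10^4 mm²;  r_min = √(I/A) = √(7.938×10^6/1.379×10^4) = 23.99 mm
L_e = K·L = 1 × 5.17 m = 5.170 m = 5170.0 mm
λ = L_e / r_min = 5170.0 / 23.99 = 216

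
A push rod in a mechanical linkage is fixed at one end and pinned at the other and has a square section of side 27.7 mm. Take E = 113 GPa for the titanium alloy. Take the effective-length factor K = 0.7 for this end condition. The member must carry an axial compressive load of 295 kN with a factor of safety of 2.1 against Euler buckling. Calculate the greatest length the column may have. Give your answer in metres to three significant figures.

L_max ≈ 0.425 m

I = a⁴/12 = 27.7⁴/12 = 4.906×10^4 mm⁴
I = 4.906×10^-8 m⁴
Required critical load P_cr = n·P = 2.1 × 295 = 619.5 kN = 6.195×10^5 N
From P_cr = π²EI/(K·L)²:  L = (1/K)·√(π²EI/P_cr) = (1/0.7)·√(π²×1.13×10^11×4.906×10^-8/6.195×10^5)
L = 0.425 m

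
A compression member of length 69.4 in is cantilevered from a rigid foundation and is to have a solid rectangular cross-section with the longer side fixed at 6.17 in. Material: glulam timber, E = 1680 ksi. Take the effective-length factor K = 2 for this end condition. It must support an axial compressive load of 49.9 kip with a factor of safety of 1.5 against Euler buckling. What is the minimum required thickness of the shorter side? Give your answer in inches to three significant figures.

Required P_cr = n·P = 1.5 × 49.9 = 74.85 kip
L_e = K·L = 2 × 69.4 = 138.8 in
Required I = P_cr·L_e²/(π²E) = 7.485×10^4 × 138.8² / (π² × 1.68×10^6) = 86.97 in⁴
Rectangle, weak axis: I_min = h·b³/12 with h = 6.17 in fixed  ⇒  b = (12I/h)^(1/3) = 5.53 in

b ≈ 5.53 in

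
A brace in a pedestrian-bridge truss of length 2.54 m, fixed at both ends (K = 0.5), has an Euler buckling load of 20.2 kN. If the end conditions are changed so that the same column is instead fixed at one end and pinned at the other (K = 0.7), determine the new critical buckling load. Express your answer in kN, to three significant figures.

P_cr ∝ 1/K², so P_cr,new = P_cr,old × (K_old/K_new)² = 20.2 × (0.5/0.7)²
= 20.2 × 0.5102 = 10.3 kN

P_cr ≈ 10.3 kN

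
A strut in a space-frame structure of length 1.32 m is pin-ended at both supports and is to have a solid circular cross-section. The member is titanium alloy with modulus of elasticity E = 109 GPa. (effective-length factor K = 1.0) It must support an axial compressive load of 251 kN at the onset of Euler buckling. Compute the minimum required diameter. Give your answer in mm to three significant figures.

L_e = K·L = 1 × 1.32 = 1.320 m
Required I = P_cr·L_e²/(π²E) = 2.510×10^5 × 1.320² / (π² × 1.09×10^11) = 4.065×10^-7 m⁴
I_req = 4.065×10^5 mm⁴
Solid circle: I = πd⁴/64  ⇒  d = (64I/π)^(1/4) = (64×4.065×10^5/π)^(1/4) = 53.6 mm

d ≈ 53.6 mm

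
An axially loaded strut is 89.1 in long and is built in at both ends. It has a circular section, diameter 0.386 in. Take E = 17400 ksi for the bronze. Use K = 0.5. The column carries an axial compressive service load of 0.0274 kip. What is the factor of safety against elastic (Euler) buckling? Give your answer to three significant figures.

I = πd⁴/64 = π×0.386⁴/64 = 1.090×10^-3 in⁴
Effective length L_e = K·L = 0.5 × 89.1 = 44.55 in
P_cr = π²EI / L_e² = π² × 17400×10³ × 1.090×10^-3 / 44.55² = 94.29 lb
Factor of safety n = P_cr / P = 0.094292 / 0.0274 = 3.44

n ≈ 3.44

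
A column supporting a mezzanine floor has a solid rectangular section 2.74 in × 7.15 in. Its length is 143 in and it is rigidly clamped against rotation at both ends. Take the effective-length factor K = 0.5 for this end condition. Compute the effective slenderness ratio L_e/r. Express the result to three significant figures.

λ ≈ 90.4

Buckling occurs about the weak axis: I_min = h·b³/12 with b = 2.74 in (the shorter side).
I_min = 7.15×2.74³/12 = 12.26 in⁴
A = 19.59 in²;  r_min = √(I/A) = √(12.26/19.59) = 0.7910 in
L_e = K·L = 0.5 × 143 = 71.50 in
λ = L_e / r_min = 71.500 / 0.7910 = 90.4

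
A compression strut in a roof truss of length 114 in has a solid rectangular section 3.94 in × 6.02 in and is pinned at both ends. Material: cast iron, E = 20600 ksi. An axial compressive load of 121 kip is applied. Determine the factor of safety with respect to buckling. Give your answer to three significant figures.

n ≈ 3.97

Buckling occurs about the weak axis: I_min = h·b³/12 with b = 3.94 in (the shorter side).
I_min = 6.02×3.94³/12 = 30.68 in⁴
Effective length L_e = K·L = 1 × 114 = 114.0 in
P_cr = π²EI / L_e² = π² × 20600×10³ × 30.68 / 114.0² = 4.800×10^5 lb
Factor of safety n = P_cr / P = 480.02 / 121 = 3.97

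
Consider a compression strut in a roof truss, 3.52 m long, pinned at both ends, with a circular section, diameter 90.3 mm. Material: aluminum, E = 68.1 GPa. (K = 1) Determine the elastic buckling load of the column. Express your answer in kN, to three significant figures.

P_cr ≈ 177 kN

I = πd⁴/64 = π×90.3⁴/64 = 3.264×10^6 mm⁴
I = 3.264×10^6 mm⁴ = 3.264×10^-6 m⁴
Effective length L_e = K·L = 1 × 3.52 = 3.520 m
P_cr = π²EI / L_e² = π² × 68.1×10⁹ × 3.264×10^-6 / 3.520² = 1.770×10^5 N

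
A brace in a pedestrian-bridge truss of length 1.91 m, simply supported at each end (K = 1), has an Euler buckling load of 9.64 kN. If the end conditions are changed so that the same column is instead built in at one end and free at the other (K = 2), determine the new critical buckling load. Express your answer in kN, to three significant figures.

P_cr ∝ 1/K², so P_cr,new = P_cr,old × (K_old/K_new)² = 9.64 × (1/2)²
= 9.64 × 0.2500 = 2.41 kN

P_cr ≈ 2.41 kN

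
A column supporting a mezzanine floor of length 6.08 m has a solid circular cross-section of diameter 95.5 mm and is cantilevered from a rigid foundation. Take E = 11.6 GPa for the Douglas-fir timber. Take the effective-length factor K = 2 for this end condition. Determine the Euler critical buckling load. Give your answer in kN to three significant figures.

P_cr ≈ 3.16 kN

I = πd⁴/64 = π×95.5⁴/64 = 4.083×10^6 mm⁴
I = 4.083×10^6 mm⁴ = 4.083×10^-6 m⁴
Effective length L_e = K·L = 2 × 6.08 = 12.16 m
P_cr = π²EI / L_e² = π² × 11.6×10⁹ × 4.083×10^-6 / 12.16² = 3.161×10^3 N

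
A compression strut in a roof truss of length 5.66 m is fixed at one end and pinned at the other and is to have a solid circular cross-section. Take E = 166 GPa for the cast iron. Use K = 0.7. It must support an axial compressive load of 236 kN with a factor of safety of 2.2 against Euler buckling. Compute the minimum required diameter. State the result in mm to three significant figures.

d ≈ 100 mm

Required P_cr = n·P = 2.2 × 236 = 519.2 kN
L_e = K·L = 0.7 × 5.66 = 3.962 m
Required I = P_cr·L_e²/(π²E) = 5.192×10^5 × 3.962² / (π² × 1.66×10^11) = 4.975×10^-6 m⁴
I_req = 4.975×10^6 mm⁴
Solid circle: I = πd⁴/64  ⇒  d = (64I/π)^(1/4) = (64×4.975×10^6/π)^(1/4) = 100 mm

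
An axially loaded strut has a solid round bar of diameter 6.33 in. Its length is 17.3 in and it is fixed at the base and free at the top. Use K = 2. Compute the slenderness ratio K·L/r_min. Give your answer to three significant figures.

I = πd⁴/64 = π×6.33⁴/64 = 78.81 in⁴
A = 31.47 in²;  r_min = √(I/A) = √(78.81/31.47) = 1.582 in
L_e = K·L = 2 × 17.3 = 34.60 in
λ = L_e / r_min = 34.600 / 1.582 = 21.9

λ ≈ 21.9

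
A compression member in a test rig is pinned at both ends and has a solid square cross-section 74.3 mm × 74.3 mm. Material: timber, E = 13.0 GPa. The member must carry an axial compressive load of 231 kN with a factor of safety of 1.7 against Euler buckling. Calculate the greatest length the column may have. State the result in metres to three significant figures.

L_max ≈ 0.911 m

I = a⁴/12 = 74.3⁴/12 = 2.540×10^6 mm⁴
I = 2.540×10^-6 m⁴
Required critical load P_cr = n·P = 1.7 × 231 = 392.7 kN = 3.927×10^5 N
From P_cr = π²EI/(K·L)²:  L = (1/K)·√(π²EI/P_cr) = (1/1)·√(π²×1.30×10^10×2.540×10^-6/3.927×10^5)
L = 0.911 m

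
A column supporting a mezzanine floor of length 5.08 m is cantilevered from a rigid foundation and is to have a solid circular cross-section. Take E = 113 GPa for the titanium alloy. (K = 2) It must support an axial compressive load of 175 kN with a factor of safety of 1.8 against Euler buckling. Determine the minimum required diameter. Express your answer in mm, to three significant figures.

d ≈ 156 mm

Required P_cr = n·P = 1.8 × 175 = 315.0 kN
L_e = K·L = 2 × 5.08 = 10.16 m
Required I = P_cr·L_e²/(π²E) = 3.150×10^5 × 10.16² / (π² × 1.13×10^11) = 2.916×10^-5 m⁴
I_req = 2.916×10^7 mm⁴
Solid circle: I = πd⁴/64  ⇒  d = (64I/π)^(1/4) = (64×2.916×10^7/π)^(1/4) = 156 mm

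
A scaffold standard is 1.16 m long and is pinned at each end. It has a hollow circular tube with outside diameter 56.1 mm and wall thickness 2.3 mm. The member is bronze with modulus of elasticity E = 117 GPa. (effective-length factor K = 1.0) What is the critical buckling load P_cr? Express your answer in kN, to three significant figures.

P_cr ≈ 121 kN

Inner diameter d_i = 56.1 − 2×2.3 = 51.50 mm
I = π(d_o⁴ − d_i⁴)/64 = π(56.1⁴ − 51.50⁴)/64 = 1.409×10^5 mm⁴
I = 1.409×10^5 mm⁴ = 1.409×10^-7 m⁴
Effective length L_e = K·L = 1 × 1.16 = 1.160 m
P_cr = π²EI / L_e² = π² × 117×10⁹ × 1.409×10^-7 / 1.160² = 1.209×10^5 N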